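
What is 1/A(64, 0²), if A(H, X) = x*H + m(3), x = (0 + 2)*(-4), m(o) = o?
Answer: -1/509 ≈ -0.0019646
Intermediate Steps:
x = -8 (x = 2*(-4) = -8)
A(H, X) = 3 - 8*H (A(H, X) = -8*H + 3 = 3 - 8*H)
1/A(64, 0²) = 1/(3 - 8*64) = 1/(3 - 512) = 1/(-509) = -1/509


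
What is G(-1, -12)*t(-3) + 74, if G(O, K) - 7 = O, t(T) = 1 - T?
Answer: 98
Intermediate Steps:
G(O, K) = 7 + O
G(-1, -12)*t(-3) + 74 = (7 - 1)*(1 - 1*(-3)) + 74 = 6*(1 + 3) + 74 = 6*4 + 74 = 24 + 74 = 98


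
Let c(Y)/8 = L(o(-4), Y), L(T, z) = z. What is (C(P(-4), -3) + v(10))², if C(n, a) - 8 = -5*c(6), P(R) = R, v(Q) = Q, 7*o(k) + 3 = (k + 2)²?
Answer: 49284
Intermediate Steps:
o(k) = -3/7 + (2 + k)²/7 (o(k) = -3/7 + (k + 2)²/7 = -3/7 + (2 + k)²/7)
c(Y) = 8*Y
C(n, a) = -232 (C(n, a) = 8 - 40*6 = 8 - 5*48 = 8 - 240 = -232)
(C(P(-4), -3) + v(10))² = (-232 + 10)² = (-222)² = 49284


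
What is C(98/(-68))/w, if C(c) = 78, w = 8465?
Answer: 78/8465 ≈ 0.0092144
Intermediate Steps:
C(98/(-68))/w = 78/8465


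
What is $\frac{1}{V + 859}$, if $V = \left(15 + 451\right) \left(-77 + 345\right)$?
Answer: $\frac{1}{125747} \approx 7.9525 \cdot 10^{-6}$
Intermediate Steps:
$V = 124888$ ($V = 466 \cdot 268 = 124888$)
$\frac{1}{V + 859} = \frac{1}{124888 + 859} = \frac{1}{125747}$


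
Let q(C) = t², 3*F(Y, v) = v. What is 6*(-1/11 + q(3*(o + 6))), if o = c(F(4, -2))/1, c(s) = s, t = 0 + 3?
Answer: 588/11 ≈ 53.455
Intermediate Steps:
F(Y, v) = v/3
t = 3
o = -⅔ (o = ((⅓)*(-2))/1 = -⅔*1 = -⅔ ≈ -0.66667)
q(C) = 9 (q(C) = 3² = 9)
6*(-1/11 + q(3*(o + 6))) = 6*(-1/11 + 9) = 6*(98/11) = 588/11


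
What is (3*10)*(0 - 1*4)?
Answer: -120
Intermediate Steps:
(3*10)*(0 - 1*4) = 30*(0 - 4) = 30*(-4) = -120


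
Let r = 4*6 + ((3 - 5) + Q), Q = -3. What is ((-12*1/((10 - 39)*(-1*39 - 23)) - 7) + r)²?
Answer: 116251524/808201 ≈ 143.84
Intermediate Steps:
r = 19 (r = 4*6 + ((3 - 5) - 3) = 24 + (-2 - 3) = 24 - 5 = 19)
((-12*1/((10 - 39)*(-1*39 - 23)) - 7) + r)² = ((-12*1/((10 - 39)*(-1*39 - 23)) - 7) + 19)² = ((-12*(-1/(29*(-39 - 23))) - 7) + 19)² = ((-12/((-62*(-29))) - 7) + 19)² = ((-12/1798 - 7) + 19)² = ((-12*1/1798 - 7) + 19)² = ((-6/899 - 7) + 19)² = (-6299/899 + 19)² = (10782/899)² = 116251524/808201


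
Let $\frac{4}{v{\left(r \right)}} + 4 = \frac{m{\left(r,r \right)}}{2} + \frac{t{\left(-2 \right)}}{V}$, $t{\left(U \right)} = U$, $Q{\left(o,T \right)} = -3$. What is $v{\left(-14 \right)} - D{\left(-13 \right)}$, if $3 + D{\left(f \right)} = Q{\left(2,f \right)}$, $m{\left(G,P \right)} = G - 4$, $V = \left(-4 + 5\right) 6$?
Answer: $\frac{57}{10} \approx 5.7$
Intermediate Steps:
$V = 6$ ($V = 1 \cdot 6 = 6$)
$m{\left(G,P \right)} = -4 + G$
$D{\left(f \right)} = -6$ ($D{\left(f \right)} = -3 - 3 = -6$)
$v{\left(r \right)} = \frac{4}{- \frac{19}{3} + \frac{r}{2}}$ ($v{\left(r \right)} = \frac{4}{-4 + \left(\frac{-4 + r}{2} - \frac{2}{6}\right)} = \frac{4}{-4 + \left(\left(-4 + r\right) \frac{1}{2} - \frac{1}{3}\right)} = \frac{4}{-4 + \left(\left(-2 + \frac{r}{2}\right) - \frac{1}{3}\right)} = \frac{4}{-4 + \left(- \frac{7}{3} + \frac{r}{2}\right)} = \frac{4}{- \frac{19}{3} + \frac{r}{2}}$)
$v{\left(-14 \right)} - D{\left(-13 \right)} = \frac{24}{-38 + 3 \left(-14\right)} - -6 = \frac{24}{-38 - 42} + 6 = \frac{24}{-80} + 6 = 24 \left(- \frac{1}{80}\right) + 6 = - \frac{3}{10} + 6 = \frac{57}{10}$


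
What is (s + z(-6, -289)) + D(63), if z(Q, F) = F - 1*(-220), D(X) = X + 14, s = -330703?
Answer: -330695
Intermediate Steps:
D(X) = 14 + X
z(Q, F) = 220 + F (z(Q, F) = F + 220 = 220 + F)
(s + z(-6, -289)) + D(63) = (-330703 + (220 - 289)) + (14 + 63) = (-330703 - 69) + 77 = -330772 + 77 = -330695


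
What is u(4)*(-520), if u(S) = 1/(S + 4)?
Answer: -65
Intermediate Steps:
u(S) = 1/(4 + S)
u(4)*(-520) = -520/(4 + 4) = -520/8 = (⅛)*(-520) = -65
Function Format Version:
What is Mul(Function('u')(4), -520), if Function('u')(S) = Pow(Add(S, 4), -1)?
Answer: -65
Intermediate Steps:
Function('u')(S) = Pow(Add(4, S), -1)
Mul(Function('u')(4), -520) = Mul(Pow(Add(4, 4), -1), -520) = Mul(Pow(8, -1), -520) = Mul(Rational(1, 8), -520) = -65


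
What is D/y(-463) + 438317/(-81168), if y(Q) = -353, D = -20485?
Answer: 1508000579/28652304 ≈ 52.631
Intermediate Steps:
D/y(-463) + 438317/(-81168) = -20485/(-353) + 438317/(-81168) = -20485*(-1/353) + 438317*(-1/81168) = 20485/353 - 438317/81168 = 1508000579/28652304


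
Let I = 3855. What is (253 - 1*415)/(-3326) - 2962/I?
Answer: -4613551/6410865 ≈ -0.71965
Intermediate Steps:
(253 - 1*415)/(-3326) - 2962/I = (253 - 1*415)/(-3326) - 2962/3855 = (253 - 415)*(-1/3326) - 2962*1/3855 = -162*(-1/3326) - 2962/3855 = 81/1663 - 2962/3855 = -4613551/6410865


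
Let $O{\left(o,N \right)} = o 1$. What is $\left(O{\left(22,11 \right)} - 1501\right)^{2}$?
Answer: $2187441$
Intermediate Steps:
$O{\left(o,N \right)} = o$
$\left(O{\left(22,11 \right)} - 1501\right)^{2} = \left(22 - 1501\right)^{2} = \left(-1479\right)^{2} = 2187441$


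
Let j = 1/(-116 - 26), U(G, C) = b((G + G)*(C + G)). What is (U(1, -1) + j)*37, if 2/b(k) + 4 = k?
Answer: -1332/71 ≈ -18.761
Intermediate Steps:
b(k) = 2/(-4 + k)
U(G, C) = 2/(-4 + 2*G*(C + G)) (U(G, C) = 2/(-4 + (G + G)*(C + G)) = 2/(-4 + (2*G)*(C + G)) = 2/(-4 + 2*G*(C + G)))
j = -1/142 (j = 1/(-142) = -1/142 ≈ -0.0070423)
(U(1, -1) + j)*37 = (1/(-2 + 1*(-1 + 1)) - 1/142)*37 = (1/(-2 + 1*0) - 1/142)*37 = (1/(-2 + 0) - 1/142)*37 = (1/(-2) - 1/142)*37 = (-½ - 1/142)*37 = -36/71*37 = -1332/71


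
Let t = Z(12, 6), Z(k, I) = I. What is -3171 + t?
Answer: -3165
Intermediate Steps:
t = 6
-3171 + t = -3171 + 6 = -3165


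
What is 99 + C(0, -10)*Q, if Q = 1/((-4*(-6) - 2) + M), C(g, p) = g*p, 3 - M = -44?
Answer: 99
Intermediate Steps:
M = 47 (M = 3 - 1*(-44) = 3 + 44 = 47)
Q = 1/69 (Q = 1/((-4*(-6) - 2) + 47) = 1/((24 - 2) + 47) = 1/(22 + 47) = 1/69 ≈ 0.014493)
99 + C(0, -10)*Q = 99 + (0*(-10))*(1/69) = 99 + 0*(1/69) = 99 + 0 = 99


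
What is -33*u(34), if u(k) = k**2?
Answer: -38148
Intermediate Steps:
-33*u(34) = -33*34**2 = -33*1156 = -38148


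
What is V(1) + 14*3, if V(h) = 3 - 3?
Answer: 42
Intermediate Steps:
V(h) = 0
V(1) + 14*3 = 0 + 14*3 = 0 + 42 = 42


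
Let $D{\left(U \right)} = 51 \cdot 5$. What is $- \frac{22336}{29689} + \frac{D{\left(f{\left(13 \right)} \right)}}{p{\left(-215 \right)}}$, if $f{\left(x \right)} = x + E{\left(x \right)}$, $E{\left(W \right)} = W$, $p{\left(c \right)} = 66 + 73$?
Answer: $\frac{4465991}{4126771} \approx 1.0822$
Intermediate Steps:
$p{\left(c \right)} = 139$
$f{\left(x \right)} = 2 x$ ($f{\left(x \right)} = x + x = 2 x$)
$D{\left(U \right)} = 255$
$- \frac{22336}{29689} + \frac{D{\left(f{\left(13 \right)} \right)}}{p{\left(-215 \right)}} = - \frac{22336}{29689} + \frac{255}{139} = \frac{4465991}{4126771}$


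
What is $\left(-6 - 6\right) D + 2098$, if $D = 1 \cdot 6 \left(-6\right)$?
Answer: $2530$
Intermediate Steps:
$D = -36$ ($D = 6 \left(-6\right) = -36$)
$\left(-6 - 6\right) D + 2098 = \left(-6 - 6\right) \left(-36\right) + 2098 = \left(-12\right) \left(-36\right) + 2098 = 432 + 2098 = 2530$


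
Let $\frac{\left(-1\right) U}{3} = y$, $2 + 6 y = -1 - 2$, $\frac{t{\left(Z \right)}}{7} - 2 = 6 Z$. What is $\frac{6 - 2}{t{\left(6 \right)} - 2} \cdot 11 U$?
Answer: $\frac{5}{12} \approx 0.41667$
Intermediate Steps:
$t{\left(Z \right)} = 14 + 42 Z$ ($t{\left(Z \right)} = 14 + 7 \cdot 6 Z = 14 + 42 Z$)
$y = - \frac{5}{6}$ ($y = - \frac{1}{3} + \frac{-1 - 2}{6} = - \frac{1}{3} + \frac{1}{6} \left(-3\right) = - \frac{1}{3} - \frac{1}{2} = - \frac{5}{6} \approx -0.83333$)
$U = \frac{5}{2}$ ($U = \left(-3\right) \left(- \frac{5}{6}\right) = \frac{5}{2} \approx 2.5$)
$\frac{6 - 2}{t{\left(6 \right)} - 2} \cdot 11 U = \frac{6 - 2}{\left(14 + 42 \cdot 6\right) - 2} \cdot 11 \cdot \frac{5}{2} = \frac{4}{\left(14 + 252\right) - 2} \cdot 11 \cdot \frac{5}{2} = \frac{4}{266 - 2} \cdot 11 \cdot \frac{5}{2} = \frac{4}{264} \cdot 11 \cdot \frac{5}{2} = 4 \cdot \frac{1}{264} \cdot 11 \cdot \frac{5}{2} = \frac{1}{66} \cdot 11 \cdot \frac{5}{2} = \frac{1}{6} \cdot \frac{5}{2} = \frac{5}{12}$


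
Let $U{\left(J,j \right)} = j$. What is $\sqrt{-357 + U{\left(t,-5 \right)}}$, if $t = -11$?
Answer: $i \sqrt{362} \approx 19.026 i$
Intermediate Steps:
$\sqrt{-357 + U{\left(t,-5 \right)}} = \sqrt{-357 - 5} = \sqrt{-362} = i \sqrt{362}$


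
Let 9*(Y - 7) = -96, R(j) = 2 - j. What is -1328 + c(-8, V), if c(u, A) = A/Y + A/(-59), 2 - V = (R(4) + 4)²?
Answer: -861496/649 ≈ -1327.4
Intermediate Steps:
Y = -11/3 (Y = 7 + (⅑)*(-96) = 7 - 32/3 = -11/3 ≈ -3.6667)
V = -2 (V = 2 - ((2 - 1*4) + 4)² = 2 - ((2 - 4) + 4)² = 2 - (-2 + 4)² = 2 - 1*2² = 2 - 1*4 = 2 - 4 = -2)
c(u, A) = -188*A/649 (c(u, A) = A/(-11/3) + A/(-59) = A*(-3/11) + A*(-1/59) = -3*A/11 - A/59 = -188*A/649)
-1328 + c(-8, V) = -1328 - 188/649*(-2) = -1328 + 376/649 = -861496/649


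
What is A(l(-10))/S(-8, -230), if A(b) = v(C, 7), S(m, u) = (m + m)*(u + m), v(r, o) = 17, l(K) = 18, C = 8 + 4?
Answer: 1/224 ≈ 0.0044643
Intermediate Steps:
C = 12
S(m, u) = 2*m*(m + u) (S(m, u) = (2*m)*(m + u) = 2*m*(m + u))
A(b) = 17
A(l(-10))/S(-8, -230) = 17/((2*(-8)*(-8 - 230))) = 17/((2*(-8)*(-238))) = 17/3808 = 17*(1/3808) = 1/224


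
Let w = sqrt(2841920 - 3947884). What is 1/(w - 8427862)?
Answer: -4213931/35514429498504 - I*sqrt(276491)/35514429498504 ≈ -1.1865e-7 - 1.4806e-11*I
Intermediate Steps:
w = 2*I*sqrt(276491) (w = sqrt(-1105964) = 2*I*sqrt(276491) ≈ 1051.6*I)
1/(w - 8427862) = 1/(2*I*sqrt(276491) - 8427862) = 1/(-8427862 + 2*I*sqrt(276491))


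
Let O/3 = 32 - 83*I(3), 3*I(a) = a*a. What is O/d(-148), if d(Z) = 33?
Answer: -217/11 ≈ -19.727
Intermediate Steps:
I(a) = a²/3 (I(a) = (a*a)/3 = a²/3)
O = -651 (O = 3*(32 - 83*3²/3) = 3*(32 - 83*9/3) = 3*(32 - 83*3) = 3*(32 - 249) = 3*(-217) = -651)
O/d(-148) = -651/33 = -651*1/33 = -217/11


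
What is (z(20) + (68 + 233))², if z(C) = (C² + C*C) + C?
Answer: 1256641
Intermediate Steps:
z(C) = C + 2*C² (z(C) = (C² + C²) + C = 2*C² + C = C + 2*C²)
(z(20) + (68 + 233))² = (20*(1 + 2*20) + (68 + 233))² = (20*(1 + 40) + 301)² = (20*41 + 301)² = (820 + 301)² = 1121² = 1256641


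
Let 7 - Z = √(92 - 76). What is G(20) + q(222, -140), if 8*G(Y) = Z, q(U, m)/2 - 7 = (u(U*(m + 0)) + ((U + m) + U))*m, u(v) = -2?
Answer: -676365/8 ≈ -84546.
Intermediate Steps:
Z = 3 (Z = 7 - √(92 - 76) = 7 - √16 = 7 - 1*4 = 7 - 4 = 3)
q(U, m) = 14 + 2*m*(-2 + m + 2*U) (q(U, m) = 14 + 2*((-2 + ((U + m) + U))*m) = 14 + 2*((-2 + (m + 2*U))*m) = 14 + 2*((-2 + m + 2*U)*m) = 14 + 2*(m*(-2 + m + 2*U)) = 14 + 2*m*(-2 + m + 2*U))
G(Y) = 3/8 (G(Y) = (⅛)*3 = 3/8)
G(20) + q(222, -140) = 3/8 + (14 - 4*(-140) + 2*(-140)² + 4*222*(-140)) = 3/8 + (14 + 560 + 2*19600 - 124320) = 3/8 + (14 + 560 + 39200 - 124320) = 3/8 - 84546 = -676365/8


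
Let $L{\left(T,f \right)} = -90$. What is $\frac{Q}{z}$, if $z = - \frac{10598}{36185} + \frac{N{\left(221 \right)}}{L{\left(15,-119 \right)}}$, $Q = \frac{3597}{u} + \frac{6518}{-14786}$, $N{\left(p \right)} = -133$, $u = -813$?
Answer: $- \frac{6348771436680}{1546217464771} \approx -4.106$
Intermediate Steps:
$Q = - \frac{9747396}{2003503}$ ($Q = \frac{3597}{-813} + \frac{6518}{-14786} = 3597 \left(- \frac{1}{813}\right) + 6518 \left(- \frac{1}{14786}\right) = - \frac{1199}{271} - \frac{3259}{7393} = - \frac{9747396}{2003503} \approx -4.8652$)
$z = \frac{771757}{651330}$ ($z = - \frac{10598}{36185} - \frac{133}{-90} = \left(-10598\right) \frac{1}{36185} - - \frac{133}{90} = - \frac{10598}{36185} + \frac{133}{90} = \frac{771757}{651330} \approx 1.1849$)
$\frac{Q}{z} = - \frac{9747396}{2003503 \cdot \frac{771757}{651330}} = \left(- \frac{9747396}{2003503}\right) \frac{651330}{771757} = - \frac{6348771436680}{1546217464771}$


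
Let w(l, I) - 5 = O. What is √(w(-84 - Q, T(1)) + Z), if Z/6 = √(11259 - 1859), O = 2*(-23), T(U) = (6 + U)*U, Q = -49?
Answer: √(-41 + 60*√94) ≈ 23.253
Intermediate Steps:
T(U) = U*(6 + U)
O = -46
w(l, I) = -41 (w(l, I) = 5 - 46 = -41)
Z = 60*√94 (Z = 6*√(11259 - 1859) = 6*√9400 = 6*(10*√94) = 60*√94 ≈ 581.72)
√(w(-84 - Q, T(1)) + Z) = √(-41 + 60*√94)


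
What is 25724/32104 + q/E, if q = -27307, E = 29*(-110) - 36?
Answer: 59978097/6472969 ≈ 9.2659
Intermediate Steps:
E = -3226 (E = -3190 - 36 = -3226)
25724/32104 + q/E = 25724/32104 - 27307/(-3226) = 25724*(1/32104) - 27307*(-1/3226) = 6431/8026 + 27307/3226 = 59978097/6472969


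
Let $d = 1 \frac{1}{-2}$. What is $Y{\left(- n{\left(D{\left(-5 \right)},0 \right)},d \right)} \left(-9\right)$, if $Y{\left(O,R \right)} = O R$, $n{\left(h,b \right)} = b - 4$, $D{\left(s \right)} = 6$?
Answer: $18$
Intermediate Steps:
$n{\left(h,b \right)} = -4 + b$ ($n{\left(h,b \right)} = b - 4 = -4 + b$)
$d = - \frac{1}{2}$ ($d = 1 \left(- \frac{1}{2}\right) = - \frac{1}{2} \approx -0.5$)
$Y{\left(- n{\left(D{\left(-5 \right)},0 \right)},d \right)} \left(-9\right) = - (-4 + 0) \left(- \frac{1}{2}\right) \left(-9\right) = \left(-1\right) \left(-4\right) \left(- \frac{1}{2}\right) \left(-9\right) = 4 \left(- \frac{1}{2}\right) \left(-9\right) = \left(-2\right) \left(-9\right) = 18$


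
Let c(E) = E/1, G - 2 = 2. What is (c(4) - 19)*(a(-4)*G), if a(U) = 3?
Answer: -180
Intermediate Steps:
G = 4 (G = 2 + 2 = 4)
c(E) = E (c(E) = E*1 = E)
(c(4) - 19)*(a(-4)*G) = (4 - 19)*(3*4) = -15*12 = -180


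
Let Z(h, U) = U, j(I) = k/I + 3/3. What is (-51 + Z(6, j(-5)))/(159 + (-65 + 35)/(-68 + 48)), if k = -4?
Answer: -164/535 ≈ -0.30654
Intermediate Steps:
j(I) = 1 - 4/I (j(I) = -4/I + 3/3 = -4/I + 3*(1/3) = -4/I + 1 = 1 - 4/I)
(-51 + Z(6, j(-5)))/(159 + (-65 + 35)/(-68 + 48)) = (-51 + (-4 - 5)/(-5))/(159 + (-65 + 35)/(-68 + 48)) = (-51 - 1/5*(-9))/(159 - 30/(-20)) = (-51 + 9/5)/(159 - 30*(-1/20)) = -246/(5*(159 + 3/2)) = -246/(5*321/2) = -246/5*2/321 = -164/535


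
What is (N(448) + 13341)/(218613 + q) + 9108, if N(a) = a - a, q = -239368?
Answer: 189023199/20755 ≈ 9107.4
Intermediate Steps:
N(a) = 0
(N(448) + 13341)/(218613 + q) + 9108 = (0 + 13341)/(218613 - 239368) + 9108 = 13341/(-20755) + 9108 = 13341*(-1/20755) + 9108 = -13341/20755 + 9108 = 189023199/20755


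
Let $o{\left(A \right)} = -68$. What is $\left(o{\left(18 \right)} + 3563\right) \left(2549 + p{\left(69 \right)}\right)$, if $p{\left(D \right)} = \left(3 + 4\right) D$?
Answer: $10596840$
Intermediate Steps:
$p{\left(D \right)} = 7 D$
$\left(o{\left(18 \right)} + 3563\right) \left(2549 + p{\left(69 \right)}\right) = \left(-68 + 3563\right) \left(2549 + 7 \cdot 69\right) = 3495 \left(2549 + 483\right) = 3495 \cdot 3032 = 10596840$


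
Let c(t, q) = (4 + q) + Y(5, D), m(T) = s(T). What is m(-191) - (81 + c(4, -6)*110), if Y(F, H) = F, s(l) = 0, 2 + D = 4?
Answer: -411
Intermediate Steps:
D = 2 (D = -2 + 4 = 2)
m(T) = 0
c(t, q) = 9 + q (c(t, q) = (4 + q) + 5 = 9 + q)
m(-191) - (81 + c(4, -6)*110) = 0 - (81 + (9 - 6)*110) = 0 - (81 + 3*110) = 0 - (81 + 330) = 0 - 1*411 = 0 - 411 = -411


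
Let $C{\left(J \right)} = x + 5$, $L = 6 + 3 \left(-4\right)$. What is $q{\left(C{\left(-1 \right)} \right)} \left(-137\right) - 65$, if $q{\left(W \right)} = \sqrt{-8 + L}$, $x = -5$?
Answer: $-65 - 137 i \sqrt{14} \approx -65.0 - 512.61 i$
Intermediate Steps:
$L = -6$ ($L = 6 - 12 = -6$)
$C{\left(J \right)} = 0$ ($C{\left(J \right)} = -5 + 5 = 0$)
$q{\left(W \right)} = i \sqrt{14}$ ($q{\left(W \right)} = \sqrt{-8 - 6} = \sqrt{-14} = i \sqrt{14}$)
$q{\left(C{\left(-1 \right)} \right)} \left(-137\right) - 65 = i \sqrt{14} \left(-137\right) - 65 = - 137 i \sqrt{14} - 65 = -65 - 137 i \sqrt{14}$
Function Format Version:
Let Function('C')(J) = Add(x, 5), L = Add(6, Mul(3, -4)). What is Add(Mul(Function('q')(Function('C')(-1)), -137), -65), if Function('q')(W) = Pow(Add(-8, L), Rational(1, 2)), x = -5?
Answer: Add(-65, Mul(-137, I, Pow(14, Rational(1, 2)))) ≈ Add(-65.000, Mul(-512.61, I))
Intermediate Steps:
L = -6 (L = Add(6, -12) = -6)
Function('C')(J) = 0 (Function('C')(J) = Add(-5, 5) = 0)
Function('q')(W) = Mul(I, Pow(14, Rational(1, 2))) (Function('q')(W) = Pow(Add(-8, -6), Rational(1, 2)) = Pow(-14, Rational(1, 2)) = Mul(I, Pow(14, Rational(1, 2))))
Add(Mul(Function('q')(Function('C')(-1)), -137), -65) = Add(Mul(Mul(I, Pow(14, Rational(1, 2))), -137), -65) = Add(Mul(-137, I, Pow(14, Rational(1, 2))), -65) = Add(-65, Mul(-137, I, Pow(14, Rational(1, 2))))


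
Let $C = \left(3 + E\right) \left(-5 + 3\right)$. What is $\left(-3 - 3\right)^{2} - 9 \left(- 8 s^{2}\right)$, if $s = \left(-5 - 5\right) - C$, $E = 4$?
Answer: $1188$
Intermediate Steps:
$C = -14$ ($C = \left(3 + 4\right) \left(-5 + 3\right) = 7 \left(-2\right) = -14$)
$s = 4$ ($s = \left(-5 - 5\right) - -14 = \left(-5 - 5\right) + 14 = -10 + 14 = 4$)
$\left(-3 - 3\right)^{2} - 9 \left(- 8 s^{2}\right) = \left(-3 - 3\right)^{2} - 9 \left(- 8 \cdot 4^{2}\right) = \left(-6\right)^{2} - 9 \left(\left(-8\right) 16\right) = 36 - -1152 = 36 + 1152 = 1188$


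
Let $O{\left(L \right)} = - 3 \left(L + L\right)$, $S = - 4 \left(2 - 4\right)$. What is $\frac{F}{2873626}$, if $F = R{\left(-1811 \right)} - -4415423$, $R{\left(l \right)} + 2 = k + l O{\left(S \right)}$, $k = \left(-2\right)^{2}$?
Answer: $\frac{4502353}{2873626} \approx 1.5668$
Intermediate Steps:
$k = 4$
$S = 8$ ($S = \left(-4\right) \left(-2\right) = 8$)
$O{\left(L \right)} = - 6 L$ ($O{\left(L \right)} = - 3 \cdot 2 L = - 6 L$)
$R{\left(l \right)} = 2 - 48 l$ ($R{\left(l \right)} = -2 + \left(4 + l \left(\left(-6\right) 8\right)\right) = -2 + \left(4 + l \left(-48\right)\right) = -2 - \left(-4 + 48 l\right) = 2 - 48 l$)
$F = 4502353$ ($F = \left(2 - -86928\right) - -4415423 = \left(2 + 86928\right) + 4415423 = 86930 + 4415423 = 4502353$)
$\frac{F}{2873626} = \frac{4502353}{2873626}$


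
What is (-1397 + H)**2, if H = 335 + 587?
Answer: 225625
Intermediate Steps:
H = 922
(-1397 + H)**2 = (-1397 + 922)**2 = (-475)**2 = 225625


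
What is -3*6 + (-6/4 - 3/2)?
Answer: -21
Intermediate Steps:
-3*6 + (-6/4 - 3/2) = -18 + (-6*1/4 - 3*1/2) = -18 + (-3/2 - 3/2) = -18 - 3 = -21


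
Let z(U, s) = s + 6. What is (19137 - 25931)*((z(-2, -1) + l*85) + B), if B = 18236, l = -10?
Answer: -118154454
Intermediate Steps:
z(U, s) = 6 + s
(19137 - 25931)*((z(-2, -1) + l*85) + B) = (19137 - 25931)*(((6 - 1) - 10*85) + 18236) = -6794*((5 - 850) + 18236) = -6794*(-845 + 18236) = -6794*17391 = -118154454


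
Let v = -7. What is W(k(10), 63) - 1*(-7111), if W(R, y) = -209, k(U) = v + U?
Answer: 6902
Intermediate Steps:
k(U) = -7 + U
W(k(10), 63) - 1*(-7111) = -209 - 1*(-7111) = -209 + 7111 = 6902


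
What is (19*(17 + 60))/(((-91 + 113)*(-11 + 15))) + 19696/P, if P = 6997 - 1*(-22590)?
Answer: 4092639/236696 ≈ 17.291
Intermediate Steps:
P = 29587 (P = 6997 + 22590 = 29587)
(19*(17 + 60))/(((-91 + 113)*(-11 + 15))) + 19696/P = (19*(17 + 60))/(((-91 + 113)*(-11 + 15))) + 19696/29587 = (19*77)/((22*4)) + 19696*(1/29587) = 1463/88 + 19696/29587 = 1463*(1/88) + 19696/29587 = 133/8 + 19696/29587 = 4092639/236696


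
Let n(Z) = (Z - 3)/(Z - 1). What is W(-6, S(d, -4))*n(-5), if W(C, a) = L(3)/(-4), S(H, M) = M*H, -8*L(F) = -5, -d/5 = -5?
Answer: -5/24 ≈ -0.20833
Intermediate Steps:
d = 25 (d = -5*(-5) = 25)
L(F) = 5/8 (L(F) = -⅛*(-5) = 5/8)
S(H, M) = H*M
n(Z) = (-3 + Z)/(-1 + Z)
W(C, a) = -5/32 (W(C, a) = (5/8)/(-4) = (5/8)*(-¼) = -5/32)
W(-6, S(d, -4))*n(-5) = -5*(-3 - 5)/(32*(-1 - 5)) = -5*(-8)/(32*(-6)) = -(-5)*(-8)/192 = -5/32*4/3 = -5/24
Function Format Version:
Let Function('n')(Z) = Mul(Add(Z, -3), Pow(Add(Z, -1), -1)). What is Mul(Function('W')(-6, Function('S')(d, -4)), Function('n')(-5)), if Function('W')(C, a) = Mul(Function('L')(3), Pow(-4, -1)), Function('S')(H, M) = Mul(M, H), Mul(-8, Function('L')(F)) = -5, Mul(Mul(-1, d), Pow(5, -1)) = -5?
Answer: Rational(-5, 24) ≈ -0.20833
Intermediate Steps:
d = 25 (d = Mul(-5, -5) = 25)
Function('L')(F) = Rational(5, 8) (Function('L')(F) = Mul(Rational(-1, 8), -5) = Rational(5, 8))
Function('S')(H, M) = Mul(H, M)
Function('n')(Z) = Mul(Pow(Add(-1, Z), -1), Add(-3, Z)) (Function('n')(Z) = Mul(Add(-3, Z), Pow(Add(-1, Z), -1)) = Mul(Pow(Add(-1, Z), -1), Add(-3, Z)))
Function('W')(C, a) = Rational(-5, 32) (Function('W')(C, a) = Mul(Rational(5, 8), Pow(-4, -1)) = Mul(Rational(5, 8), Rational(-1, 4)) = Rational(-5, 32))
Mul(Function('W')(-6, Function('S')(d, -4)), Function('n')(-5)) = Mul(Rational(-5, 32), Mul(Pow(Add(-1, -5), -1), Add(-3, -5))) = Mul(Rational(-5, 32), Mul(Pow(-6, -1), -8)) = Mul(Rational(-5, 32), Mul(Rational(-1, 6), -8)) = Mul(Rational(-5, 32), Rational(4, 3)) = Rational(-5, 24)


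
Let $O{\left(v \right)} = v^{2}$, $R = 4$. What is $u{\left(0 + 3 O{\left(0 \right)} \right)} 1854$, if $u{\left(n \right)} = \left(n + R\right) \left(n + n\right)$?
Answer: $0$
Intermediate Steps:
$u{\left(n \right)} = 2 n \left(4 + n\right)$ ($u{\left(n \right)} = \left(n + 4\right) \left(n + n\right) = \left(4 + n\right) 2 n = 2 n \left(4 + n\right)$)
$u{\left(0 + 3 O{\left(0 \right)} \right)} 1854 = 2 \left(0 + 3 \cdot 0^{2}\right) \left(4 + \left(0 + 3 \cdot 0^{2}\right)\right) 1854 = 2 \left(0 + 3 \cdot 0\right) \left(4 + \left(0 + 3 \cdot 0\right)\right) 1854 = 2 \left(0 + 0\right) \left(4 + \left(0 + 0\right)\right) 1854 = 2 \cdot 0 \left(4 + 0\right) 1854 = 2 \cdot 0 \cdot 4 \cdot 1854 = 0 \cdot 1854 = 0$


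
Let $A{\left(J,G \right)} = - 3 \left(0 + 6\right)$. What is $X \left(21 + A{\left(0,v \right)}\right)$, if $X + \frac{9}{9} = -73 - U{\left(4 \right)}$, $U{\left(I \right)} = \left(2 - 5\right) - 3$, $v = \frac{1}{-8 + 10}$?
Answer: $-204$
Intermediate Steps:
$v = \frac{1}{2} \approx 0.5$
$U{\left(I \right)} = -6$ ($U{\left(I \right)} = -3 - 3 = -6$)
$A{\left(J,G \right)} = -18$ ($A{\left(J,G \right)} = \left(-3\right) 6 = -18$)
$X = -68$ ($X = -1 - 67 = -68$)
$X \left(21 + A{\left(0,v \right)}\right) = - 68 \left(21 - 18\right) = \left(-68\right) 3 = -204$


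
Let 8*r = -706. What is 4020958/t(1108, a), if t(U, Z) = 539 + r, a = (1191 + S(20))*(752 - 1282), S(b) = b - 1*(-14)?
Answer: 16083832/1803 ≈ 8920.6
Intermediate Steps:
r = -353/4 (r = (⅛)*(-706) = -353/4 ≈ -88.250)
S(b) = 14 + b (S(b) = b + 14 = 14 + b)
a = -649250 (a = (1191 + (14 + 20))*(752 - 1282) = (1191 + 34)*(-530) = 1225*(-530) = -649250)
t(U, Z) = 1803/4 (t(U, Z) = 539 - 353/4 = 1803/4)
4020958/t(1108, a) = 4020958/(1803/4) = 4020958*(4/1803) = 16083832/1803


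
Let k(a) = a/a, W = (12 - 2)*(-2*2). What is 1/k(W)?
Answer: 1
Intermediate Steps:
W = -40 (W = 10*(-4) = -40)
k(a) = 1
1/k(W) = 1/1 = 1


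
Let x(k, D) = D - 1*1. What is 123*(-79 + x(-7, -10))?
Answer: -11070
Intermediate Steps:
x(k, D) = -1 + D (x(k, D) = D - 1 = -1 + D)
123*(-79 + x(-7, -10)) = 123*(-79 + (-1 - 10)) = 123*(-79 - 11) = 123*(-90) = -11070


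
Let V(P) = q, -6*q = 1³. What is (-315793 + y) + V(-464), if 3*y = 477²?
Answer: -1439701/6 ≈ -2.3995e+5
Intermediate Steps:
q = -⅙ (q = -⅙*1³ = -⅙*1 = -⅙ ≈ -0.16667)
V(P) = -⅙
y = 75843 (y = (⅓)*477² = (⅓)*227529 = 75843)
(-315793 + y) + V(-464) = (-315793 + 75843) - ⅙ = -239950 - ⅙ = -1439701/6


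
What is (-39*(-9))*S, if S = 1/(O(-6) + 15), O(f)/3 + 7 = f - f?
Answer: -117/2 ≈ -58.500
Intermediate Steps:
O(f) = -21 (O(f) = -21 + 3*(f - f) = -21 + 3*0 = -21 + 0 = -21)
S = -1/6 (S = 1/(-21 + 15) = 1/(-6) = -1/6 ≈ -0.16667)
(-39*(-9))*S = -39*(-9)*(-1/6) = 351*(-1/6) = -117/2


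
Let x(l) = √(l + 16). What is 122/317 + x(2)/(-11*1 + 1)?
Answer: 122/317 - 3*√2/10 ≈ -0.039406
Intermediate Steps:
x(l) = √(16 + l)
122/317 + x(2)/(-11*1 + 1) = 122/317 + √(16 + 2)/(-11*1 + 1) = 122*(1/317) + √18/(-11 + 1) = 122/317 + (3*√2)/(-10) = 122/317 + (3*√2)*(-⅒) = 122/317 - 3*√2/10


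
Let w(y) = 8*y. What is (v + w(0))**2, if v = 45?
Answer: 2025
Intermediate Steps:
(v + w(0))**2 = (45 + 8*0)**2 = (45 + 0)**2 = 45**2 = 2025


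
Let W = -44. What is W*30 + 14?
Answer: -1306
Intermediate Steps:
W*30 + 14 = -44*30 + 14 = -1320 + 14 = -1306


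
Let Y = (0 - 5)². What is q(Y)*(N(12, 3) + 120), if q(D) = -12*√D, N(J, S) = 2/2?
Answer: -7260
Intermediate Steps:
N(J, S) = 1 (N(J, S) = 2*(½) = 1)
Y = 25 (Y = (-5)² = 25)
q(Y)*(N(12, 3) + 120) = (-12*√25)*(1 + 120) = -12*5*121 = -60*121 = -7260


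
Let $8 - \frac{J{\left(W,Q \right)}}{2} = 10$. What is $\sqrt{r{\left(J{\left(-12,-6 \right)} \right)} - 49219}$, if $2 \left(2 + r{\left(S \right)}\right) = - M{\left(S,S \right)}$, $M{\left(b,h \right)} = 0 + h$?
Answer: $i \sqrt{49219} \approx 221.85 i$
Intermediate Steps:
$J{\left(W,Q \right)} = -4$ ($J{\left(W,Q \right)} = 16 - 20 = -4$)
$M{\left(b,h \right)} = h$
$r{\left(S \right)} = -2 - \frac{S}{2}$ ($r{\left(S \right)} = -2 + \frac{\left(-1\right) S}{2} = -2 - \frac{S}{2}$)
$\sqrt{r{\left(J{\left(-12,-6 \right)} \right)} - 49219} = \sqrt{\left(-2 - -2\right) - 49219} = \sqrt{\left(-2 + 2\right) - 49219} = \sqrt{0 - 49219} = \sqrt{-49219} = i \sqrt{49219}$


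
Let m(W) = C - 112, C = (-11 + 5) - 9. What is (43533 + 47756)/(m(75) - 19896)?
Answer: -91289/20023 ≈ -4.5592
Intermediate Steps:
C = -15 (C = -6 - 9 = -15)
m(W) = -127 (m(W) = -15 - 112 = -127)
(43533 + 47756)/(m(75) - 19896) = (43533 + 47756)/(-127 - 19896) = 91289/(-20023) = 91289*(-1/20023) = -91289/20023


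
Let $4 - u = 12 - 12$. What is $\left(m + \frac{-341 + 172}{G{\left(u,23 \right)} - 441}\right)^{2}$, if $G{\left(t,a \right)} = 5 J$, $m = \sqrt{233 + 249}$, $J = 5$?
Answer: $\frac{493737}{1024} + \frac{13 \sqrt{482}}{16} \approx 500.0$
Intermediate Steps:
$u = 4$ ($u = 4 - \left(12 - 12\right) = 4 - 0 = 4 + 0 = 4$)
$m = \sqrt{482} \approx 21.954$
$G{\left(t,a \right)} = 25$ ($G{\left(t,a \right)} = 5 \cdot 5 = 25$)
$\left(m + \frac{-341 + 172}{G{\left(u,23 \right)} - 441}\right)^{2} = \left(\sqrt{482} + \frac{-341 + 172}{25 - 441}\right)^{2} = \left(\sqrt{482} - \frac{169}{-416}\right)^{2} = \left(\sqrt{482} - - \frac{13}{32}\right)^{2} = \left(\sqrt{482} + \frac{13}{32}\right)^{2} = \left(\frac{13}{32} + \sqrt{482}\right)^{2}$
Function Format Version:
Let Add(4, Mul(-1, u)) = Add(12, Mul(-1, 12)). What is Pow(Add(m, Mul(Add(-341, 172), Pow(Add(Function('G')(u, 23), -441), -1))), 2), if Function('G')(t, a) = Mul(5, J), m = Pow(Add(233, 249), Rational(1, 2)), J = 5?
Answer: Add(Rational(493737, 1024), Mul(Rational(13, 16), Pow(482, Rational(1, 2)))) ≈ 500.00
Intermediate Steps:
u = 4 (u = Add(4, Mul(-1, Add(12, Mul(-1, 12)))) = Add(4, Mul(-1, Add(12, -12))) = Add(4, Mul(-1, 0)) = Add(4, 0) = 4)
m = Pow(482, Rational(1, 2)) ≈ 21.954
Function('G')(t, a) = 25 (Function('G')(t, a) = Mul(5, 5) = 25)
Pow(Add(m, Mul(Add(-341, 172), Pow(Add(Function('G')(u, 23), -441), -1))), 2) = Pow(Add(Pow(482, Rational(1, 2)), Mul(Add(-341, 172), Pow(Add(25, -441), -1))), 2) = Pow(Add(Pow(482, Rational(1, 2)), Mul(-169, Pow(-416, -1))), 2) = Pow(Add(Pow(482, Rational(1, 2)), Mul(-169, Rational(-1, 416))), 2) = Pow(Add(Pow(482, Rational(1, 2)), Rational(13, 32)), 2) = Pow(Add(Rational(13, 32), Pow(482, Rational(1, 2))), 2)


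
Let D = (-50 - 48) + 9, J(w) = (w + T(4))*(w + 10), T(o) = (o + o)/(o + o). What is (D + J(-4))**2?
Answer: 11449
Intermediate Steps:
T(o) = 1 (T(o) = (2*o)/((2*o)) = (2*o)*(1/(2*o)) = 1)
J(w) = (1 + w)*(10 + w) (J(w) = (w + 1)*(w + 10) = (1 + w)*(10 + w))
D = -89 (D = -98 + 9 = -89)
(D + J(-4))**2 = (-89 + (10 + (-4)**2 + 11*(-4)))**2 = (-89 + (10 + 16 - 44))**2 = (-89 - 18)**2 = (-107)**2 = 11449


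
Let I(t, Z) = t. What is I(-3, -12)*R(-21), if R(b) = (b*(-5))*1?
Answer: -315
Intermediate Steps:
R(b) = -5*b (R(b) = -5*b*1 = -5*b)
I(-3, -12)*R(-21) = -(-15)*(-21) = -3*105 = -315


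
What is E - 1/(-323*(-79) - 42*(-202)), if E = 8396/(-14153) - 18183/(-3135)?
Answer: 12527835692/2406080765 ≈ 5.2067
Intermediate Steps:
E = 368457/70765 (E = 8396*(-1/14153) - 18183*(-1/3135) = -8396/14153 + 29/5 = 368457/70765 ≈ 5.2068)
E - 1/(-323*(-79) - 42*(-202)) = 368457/70765 - 1/(-323*(-79) - 42*(-202)) = 368457/70765 - 1/(25517 + 8484) = 368457/70765 - 1/34001 = 12527835692/2406080765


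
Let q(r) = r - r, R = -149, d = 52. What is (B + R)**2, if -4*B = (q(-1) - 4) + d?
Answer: 25921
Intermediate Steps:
q(r) = 0
B = -12 (B = -((0 - 4) + 52)/4 = -(-4 + 52)/4 = -1/4*48 = -12)
(B + R)**2 = (-12 - 149)**2 = (-161)**2 = 25921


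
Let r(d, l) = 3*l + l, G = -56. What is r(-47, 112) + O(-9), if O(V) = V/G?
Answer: 25097/56 ≈ 448.16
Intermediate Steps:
O(V) = -V/56 (O(V) = V/(-56) = V*(-1/56) = -V/56)
r(d, l) = 4*l
r(-47, 112) + O(-9) = 4*112 - 1/56*(-9) = 448 + 9/56 = 25097/56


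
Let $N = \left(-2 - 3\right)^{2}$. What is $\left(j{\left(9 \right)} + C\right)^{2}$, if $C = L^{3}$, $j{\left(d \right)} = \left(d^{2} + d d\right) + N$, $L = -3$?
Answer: $25600$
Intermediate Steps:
$N = 25$ ($N = \left(-5\right)^{2} = 25$)
$j{\left(d \right)} = 25 + 2 d^{2}$ ($j{\left(d \right)} = \left(d^{2} + d d\right) + 25 = \left(d^{2} + d^{2}\right) + 25 = 2 d^{2} + 25 = 25 + 2 d^{2}$)
$C = -27$ ($C = \left(-3\right)^{3} = -27$)
$\left(j{\left(9 \right)} + C\right)^{2} = \left(\left(25 + 2 \cdot 9^{2}\right) - 27\right)^{2} = \left(\left(25 + 2 \cdot 81\right) - 27\right)^{2} = \left(\left(25 + 162\right) - 27\right)^{2} = \left(187 - 27\right)^{2} = 160^{2} = 25600$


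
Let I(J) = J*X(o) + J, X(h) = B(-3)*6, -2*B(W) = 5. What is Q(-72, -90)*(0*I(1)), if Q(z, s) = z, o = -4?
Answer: 0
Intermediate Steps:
B(W) = -5/2 (B(W) = -½*5 = -5/2)
X(h) = -15 (X(h) = -5/2*6 = -15)
I(J) = -14*J (I(J) = J*(-15) + J = -15*J + J = -14*J)
Q(-72, -90)*(0*I(1)) = -0*(-14*1) = -0*(-14) = -72*0 = 0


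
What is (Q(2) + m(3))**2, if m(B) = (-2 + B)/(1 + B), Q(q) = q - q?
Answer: 1/16 ≈ 0.062500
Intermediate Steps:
Q(q) = 0
m(B) = (-2 + B)/(1 + B)
(Q(2) + m(3))**2 = (0 + (-2 + 3)/(1 + 3))**2 = (0 + 1/4)**2 = (1/4)**2 = 1/16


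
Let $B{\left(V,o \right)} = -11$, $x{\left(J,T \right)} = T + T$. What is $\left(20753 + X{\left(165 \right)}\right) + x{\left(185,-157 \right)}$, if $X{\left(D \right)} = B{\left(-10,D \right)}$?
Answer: $20428$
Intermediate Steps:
$x{\left(J,T \right)} = 2 T$
$X{\left(D \right)} = -11$
$\left(20753 + X{\left(165 \right)}\right) + x{\left(185,-157 \right)} = \left(20753 - 11\right) + 2 \left(-157\right) = 20742 - 314 = 20428$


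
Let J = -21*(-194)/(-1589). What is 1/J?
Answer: -227/582 ≈ -0.39003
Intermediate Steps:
J = -582/227 (J = 4074*(-1/1589) = -582/227 ≈ -2.5639)
1/J = 1/(-582/227) = -227/582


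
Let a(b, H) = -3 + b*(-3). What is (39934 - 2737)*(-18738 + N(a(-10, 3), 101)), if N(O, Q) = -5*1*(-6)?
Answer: -695881476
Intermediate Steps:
a(b, H) = -3 - 3*b
N(O, Q) = 30 (N(O, Q) = -5*(-6) = 30)
(39934 - 2737)*(-18738 + N(a(-10, 3), 101)) = (39934 - 2737)*(-18738 + 30) = 37197*(-18708) = -695881476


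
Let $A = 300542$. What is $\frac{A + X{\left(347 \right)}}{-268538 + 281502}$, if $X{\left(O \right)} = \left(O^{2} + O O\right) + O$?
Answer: $\frac{541707}{12964} \approx 41.785$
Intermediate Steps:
$X{\left(O \right)} = O + 2 O^{2}$ ($X{\left(O \right)} = \left(O^{2} + O^{2}\right) + O = 2 O^{2} + O = O + 2 O^{2}$)
$\frac{A + X{\left(347 \right)}}{-268538 + 281502} = \frac{300542 + 347 \left(1 + 2 \cdot 347\right)}{-268538 + 281502} = \frac{300542 + 347 \left(1 + 694\right)}{12964} = \left(300542 + 347 \cdot 695\right) \frac{1}{12964} = \left(300542 + 241165\right) \frac{1}{12964} = 541707 \cdot \frac{1}{12964} = \frac{541707}{12964}$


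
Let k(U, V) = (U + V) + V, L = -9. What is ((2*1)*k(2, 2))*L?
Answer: -108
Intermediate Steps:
k(U, V) = U + 2*V
((2*1)*k(2, 2))*L = ((2*1)*(2 + 2*2))*(-9) = (2*(2 + 4))*(-9) = (2*6)*(-9) = 12*(-9) = -108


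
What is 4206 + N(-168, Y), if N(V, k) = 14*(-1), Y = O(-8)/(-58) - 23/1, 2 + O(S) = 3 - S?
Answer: 4192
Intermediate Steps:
O(S) = 1 - S (O(S) = -2 + (3 - S) = 1 - S)
Y = -1343/58 (Y = (1 - 1*(-8))/(-58) - 23/1 = (1 + 8)*(-1/58) - 23*1 = 9*(-1/58) - 23 = -9/58 - 23 = -1343/58 ≈ -23.155)
N(V, k) = -14
4206 + N(-168, Y) = 4206 - 14 = 4192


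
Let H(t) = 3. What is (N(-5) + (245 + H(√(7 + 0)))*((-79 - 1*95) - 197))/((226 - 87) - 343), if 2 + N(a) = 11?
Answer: 91999/204 ≈ 450.98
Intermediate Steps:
N(a) = 9 (N(a) = -2 + 11 = 9)
(N(-5) + (245 + H(√(7 + 0)))*((-79 - 1*95) - 197))/((226 - 87) - 343) = (9 + (245 + 3)*((-79 - 1*95) - 197))/((226 - 87) - 343) = (9 + 248*((-79 - 95) - 197))/(139 - 343) = (9 + 248*(-174 - 197))/(-204) = (9 + 248*(-371))*(-1/204) = (9 - 92008)*(-1/204) = -91999*(-1/204) = 91999/204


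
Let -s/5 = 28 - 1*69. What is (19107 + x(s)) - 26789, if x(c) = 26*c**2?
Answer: 1084968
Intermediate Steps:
s = 205 (s = -5*(28 - 1*69) = -5*(28 - 69) = -5*(-41) = 205)
(19107 + x(s)) - 26789 = (19107 + 26*205**2) - 26789 = (19107 + 26*42025) - 26789 = (19107 + 1092650) - 26789 = 1111757 - 26789 = 1084968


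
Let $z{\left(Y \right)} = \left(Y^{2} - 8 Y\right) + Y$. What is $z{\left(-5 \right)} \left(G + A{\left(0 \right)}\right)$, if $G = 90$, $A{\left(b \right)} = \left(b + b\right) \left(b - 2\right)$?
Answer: $5400$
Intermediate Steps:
$z{\left(Y \right)} = Y^{2} - 7 Y$
$A{\left(b \right)} = 2 b \left(-2 + b\right)$
$z{\left(-5 \right)} \left(G + A{\left(0 \right)}\right) = - 5 \left(-7 - 5\right) \left(90 + 2 \cdot 0 \left(-2 + 0\right)\right) = \left(-5\right) \left(-12\right) \left(90 + 2 \cdot 0 \left(-2\right)\right) = 60 \left(90 + 0\right) = 60 \cdot 90 = 5400$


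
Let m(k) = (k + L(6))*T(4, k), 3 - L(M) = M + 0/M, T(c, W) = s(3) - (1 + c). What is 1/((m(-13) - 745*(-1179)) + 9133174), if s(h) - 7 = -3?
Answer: 1/10011545 ≈ 9.9885e-8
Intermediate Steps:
s(h) = 4 (s(h) = 7 - 3 = 4)
T(c, W) = 3 - c (T(c, W) = 4 - (1 + c) = 4 + (-1 - c) = 3 - c)
L(M) = 3 - M (L(M) = 3 - (M + 0/M) = 3 - (M + 0) = 3 - M)
m(k) = 3 - k (m(k) = (k + (3 - 1*6))*(3 - 1*4) = (k + (3 - 6))*(3 - 4) = (k - 3)*(-1) = (-3 + k)*(-1) = 3 - k)
1/((m(-13) - 745*(-1179)) + 9133174) = 1/(((3 - 1*(-13)) - 745*(-1179)) + 9133174) = 1/(((3 + 13) + 878355) + 9133174) = 1/((16 + 878355) + 9133174) = 1/(878371 + 9133174) = 1/10011545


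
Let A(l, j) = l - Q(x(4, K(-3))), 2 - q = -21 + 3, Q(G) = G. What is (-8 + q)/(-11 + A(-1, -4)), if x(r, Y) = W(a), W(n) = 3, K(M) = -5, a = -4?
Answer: -4/5 ≈ -0.80000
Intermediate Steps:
x(r, Y) = 3
q = 20 (q = 2 - (-21 + 3) = 2 - 1*(-18) = 2 + 18 = 20)
A(l, j) = -3 + l (A(l, j) = l - 1*3 = l - 3 = -3 + l)
(-8 + q)/(-11 + A(-1, -4)) = (-8 + 20)/(-11 + (-3 - 1)) = 12/(-11 - 4) = 12/(-15) = 12*(-1/15) = -4/5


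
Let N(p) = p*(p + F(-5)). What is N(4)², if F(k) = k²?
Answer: 13456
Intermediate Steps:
N(p) = p*(25 + p) (N(p) = p*(p + (-5)²) = p*(p + 25) = p*(25 + p))
N(4)² = (4*(25 + 4))² = (4*29)² = 116² = 13456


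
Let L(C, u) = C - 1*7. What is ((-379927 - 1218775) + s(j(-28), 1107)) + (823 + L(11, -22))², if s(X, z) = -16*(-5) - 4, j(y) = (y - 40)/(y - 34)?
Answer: -914697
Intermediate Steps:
j(y) = (-40 + y)/(-34 + y)
L(C, u) = -7 + C (L(C, u) = C - 7 = -7 + C)
s(X, z) = 76 (s(X, z) = 80 - 4 = 76)
((-379927 - 1218775) + s(j(-28), 1107)) + (823 + L(11, -22))² = ((-379927 - 1218775) + 76) + (823 + (-7 + 11))² = (-1598702 + 76) + (823 + 4)² = -1598626 + 827² = -1598626 + 683929 = -914697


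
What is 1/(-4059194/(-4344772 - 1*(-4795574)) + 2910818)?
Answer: 225401/656099258421 ≈ 3.4355e-7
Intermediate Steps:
1/(-4059194/(-4344772 - 1*(-4795574)) + 2910818) = 1/(-4059194/(-4344772 + 4795574) + 2910818) = 1/(-4059194/450802 + 2910818) = 1/(-4059194*1/450802 + 2910818) = 1/(-2029597/225401 + 2910818) = 1/(656099258421/225401) = 225401/656099258421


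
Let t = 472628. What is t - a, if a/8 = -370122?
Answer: 3433604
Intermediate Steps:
a = -2960976 (a = 8*(-370122) = -2960976)
t - a = 472628 - 1*(-2960976) = 472628 + 2960976 = 3433604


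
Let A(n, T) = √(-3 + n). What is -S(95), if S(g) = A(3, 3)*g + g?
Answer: -95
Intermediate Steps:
S(g) = g (S(g) = √(-3 + 3)*g + g = √0*g + g = 0*g + g = 0 + g = g)
-S(95) = -1*95 = -95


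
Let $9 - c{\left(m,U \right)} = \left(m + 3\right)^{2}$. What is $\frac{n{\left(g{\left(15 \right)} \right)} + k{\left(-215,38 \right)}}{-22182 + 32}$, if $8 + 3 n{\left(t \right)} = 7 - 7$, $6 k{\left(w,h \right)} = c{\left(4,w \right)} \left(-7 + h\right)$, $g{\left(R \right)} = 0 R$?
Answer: $\frac{314}{33225} \approx 0.0094507$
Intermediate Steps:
$c{\left(m,U \right)} = 9 - \left(3 + m\right)^{2}$ ($c{\left(m,U \right)} = 9 - \left(m + 3\right)^{2} = 9 - \left(3 + m\right)^{2}$)
$g{\left(R \right)} = 0$
$k{\left(w,h \right)} = \frac{140}{3} - \frac{20 h}{3}$ ($k{\left(w,h \right)} = \frac{\left(9 - \left(3 + 4\right)^{2}\right) \left(-7 + h\right)}{6} = \frac{\left(9 - 7^{2}\right) \left(-7 + h\right)}{6} = \frac{\left(9 - 49\right) \left(-7 + h\right)}{6} = \frac{\left(-40\right) \left(-7 + h\right)}{6} = \frac{280 - 40 h}{6} = \frac{140}{3} - \frac{20 h}{3}$)
$n{\left(t \right)} = - \frac{8}{3}$ ($n{\left(t \right)} = - \frac{8}{3} + \frac{7 - 7}{3} = - \frac{8}{3} + \frac{1}{3} \cdot 0 = - \frac{8}{3} + 0 = - \frac{8}{3}$)
$\frac{n{\left(g{\left(15 \right)} \right)} + k{\left(-215,38 \right)}}{-22182 + 32} = \frac{- \frac{8}{3} + \left(\frac{140}{3} - \frac{760}{3}\right)}{-22182 + 32} = \frac{- \frac{8}{3} + \left(\frac{140}{3} - \frac{760}{3}\right)}{-22150} = \left(- \frac{8}{3} - \frac{620}{3}\right) \left(- \frac{1}{22150}\right) = \left(- \frac{628}{3}\right) \left(- \frac{1}{22150}\right) = \frac{314}{33225}$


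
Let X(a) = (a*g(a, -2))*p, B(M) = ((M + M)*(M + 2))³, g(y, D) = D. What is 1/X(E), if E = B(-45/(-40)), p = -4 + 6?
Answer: -8192/11390625 ≈ -0.00071919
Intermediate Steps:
p = 2
B(M) = 8*M³*(2 + M)³ (B(M) = ((2*M)*(2 + M))³ = (2*M*(2 + M))³ = 8*M³*(2 + M)³)
E = 11390625/32768 (E = 8*(-45/(-40))³*(2 - 45/(-40))³ = 8*(-45*(-1/40))³*(2 - 45*(-1/40))³ = 8*(9/8)³*(2 + 9/8)³ = 8*(729/512)*(25/8)³ = 8*(729/512)*(15625/512) = 11390625/32768 ≈ 347.61)
X(a) = -4*a (X(a) = (a*(-2))*2 = -2*a*2 = -4*a)
1/X(E) = 1/(-4*11390625/32768) = 1/(-11390625/8192) = -8192/11390625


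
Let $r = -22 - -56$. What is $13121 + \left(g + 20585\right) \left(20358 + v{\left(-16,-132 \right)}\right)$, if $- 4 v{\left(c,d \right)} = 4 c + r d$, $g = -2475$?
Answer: $389305681$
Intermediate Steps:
$r = 34$ ($r = -22 + 56 = 34$)
$v{\left(c,d \right)} = - c - \frac{17 d}{2}$ ($v{\left(c,d \right)} = - \frac{4 c + 34 d}{4} = - c - \frac{17 d}{2}$)
$13121 + \left(g + 20585\right) \left(20358 + v{\left(-16,-132 \right)}\right) = 13121 + \left(-2475 + 20585\right) \left(20358 - -1138\right) = 13121 + 18110 \left(20358 + \left(16 + 1122\right)\right) = 13121 + 18110 \left(20358 + 1138\right) = 13121 + 18110 \cdot 21496 = 13121 + 389292560 = 389305681$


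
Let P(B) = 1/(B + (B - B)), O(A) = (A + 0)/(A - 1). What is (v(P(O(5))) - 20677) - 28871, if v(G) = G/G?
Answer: -49547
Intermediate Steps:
O(A) = A/(-1 + A)
P(B) = 1/B (P(B) = 1/(B + 0) = 1/B)
v(G) = 1
(v(P(O(5))) - 20677) - 28871 = (1 - 20677) - 28871 = -20676 - 28871 = -49547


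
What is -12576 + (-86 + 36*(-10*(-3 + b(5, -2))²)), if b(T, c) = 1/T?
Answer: -77422/5 ≈ -15484.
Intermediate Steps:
-12576 + (-86 + 36*(-10*(-3 + b(5, -2))²)) = -12576 + (-86 + 36*(-10*(-3 + 1/5)²)) = -12576 + (-86 + 36*(-10*(-3 + ⅕)²)) = -12576 + (-86 + 36*(-10*(-14/5)²)) = -12576 + (-86 + 36*(-10*196/25)) = -12576 + (-86 + 36*(-392/5)) = -12576 + (-86 - 14112/5) = -12576 - 14542/5 = -77422/5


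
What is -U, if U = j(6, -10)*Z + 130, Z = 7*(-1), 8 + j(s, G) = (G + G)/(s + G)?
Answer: -151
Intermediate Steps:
j(s, G) = -8 + 2*G/(G + s) (j(s, G) = -8 + (G + G)/(s + G) = -8 + (2*G)/(G + s) = -8 + 2*G/(G + s))
Z = -7
U = 151 (U = (2*(-4*6 - 3*(-10))/(-10 + 6))*(-7) + 130 = (2*(-24 + 30)/(-4))*(-7) + 130 = (2*(-¼)*6)*(-7) + 130 = -3*(-7) + 130 = 21 + 130 = 151)
-U = -1*151 = -151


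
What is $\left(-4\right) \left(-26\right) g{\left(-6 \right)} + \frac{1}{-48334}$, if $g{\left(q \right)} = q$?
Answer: $- \frac{30160417}{48334} \approx -624.0$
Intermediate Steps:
$\left(-4\right) \left(-26\right) g{\left(-6 \right)} + \frac{1}{-48334} = \left(-4\right) \left(-26\right) \left(-6\right) + \frac{1}{-48334} = 104 \left(-6\right) - \frac{1}{48334} = -624 - \frac{1}{48334} = - \frac{30160417}{48334}$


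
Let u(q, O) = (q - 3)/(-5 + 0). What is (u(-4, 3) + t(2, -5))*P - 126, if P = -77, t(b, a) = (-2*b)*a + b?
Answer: -9639/5 ≈ -1927.8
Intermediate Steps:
t(b, a) = b - 2*a*b (t(b, a) = -2*a*b + b = b - 2*a*b)
u(q, O) = ⅗ - q/5 (u(q, O) = (-3 + q)/(-5) = (-3 + q)*(-⅕) = ⅗ - q/5)
(u(-4, 3) + t(2, -5))*P - 126 = ((⅗ - ⅕*(-4)) + 2*(1 - 2*(-5)))*(-77) - 126 = ((⅗ + ⅘) + 2*(1 + 10))*(-77) - 126 = (7/5 + 2*11)*(-77) - 126 = (7/5 + 22)*(-77) - 126 = (117/5)*(-77) - 126 = -9009/5 - 126 = -9639/5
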